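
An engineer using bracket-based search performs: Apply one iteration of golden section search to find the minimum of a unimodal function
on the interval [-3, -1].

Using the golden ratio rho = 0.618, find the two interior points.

Golden section search on [-3, -1].
Golden ratio rho = 0.618 (approx).
Interior points:
  x_1 = -3 + (1-0.618)*2 = -2.2360
  x_2 = -3 + 0.618*2 = -1.7640
Compare f(x_1) and f(x_2) to determine which subinterval to keep.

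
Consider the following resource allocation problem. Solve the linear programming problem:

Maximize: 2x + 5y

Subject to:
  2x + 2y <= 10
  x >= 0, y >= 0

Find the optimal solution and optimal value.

The feasible region has vertices at [(0, 0), (5, 0), (0, 5)].
Checking objective 2x + 5y at each vertex:
  (0, 0): 2*0 + 5*0 = 0
  (5, 0): 2*5 + 5*0 = 10
  (0, 5): 2*0 + 5*5 = 25
Maximum is 25 at (0, 5).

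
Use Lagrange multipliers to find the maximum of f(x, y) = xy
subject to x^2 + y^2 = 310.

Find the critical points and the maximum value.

Lagrange conditions: y = 2*lambda*x and x = 2*lambda*y
If x = 0 then y = 0, violating the constraint, so x, y != 0.
Dividing: y/x = x/y => x^2 = y^2 => y = x or y = -x
Constraint: 2x^2 = 310 => x^2 = 155 => x = +/-sqrt(155)
Critical points: (sqrt(155), sqrt(155)), (-sqrt(155), -sqrt(155)), (sqrt(155), -sqrt(155)), (-sqrt(155), sqrt(155))
  y = x:  xy = x^2 = 155  at (sqrt(155), sqrt(155)) and (-sqrt(155), -sqrt(155))
  y = -x: xy = -x^2 = -155 at (sqrt(155), -sqrt(155)) and (-sqrt(155), sqrt(155))
Maximum xy = 155 at (sqrt(155), sqrt(155)) and (-sqrt(155), -sqrt(155))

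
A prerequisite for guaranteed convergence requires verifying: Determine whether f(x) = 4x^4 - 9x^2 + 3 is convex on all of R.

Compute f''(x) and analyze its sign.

f(x) = 4x^4 - 9x^2 + 3
f'(x) = 16x^3 + -18x
f''(x) = 48x^2 + -18
f''(0) = -18 < 0, so not convex near x = 0
Therefore, f is not globally convex on R.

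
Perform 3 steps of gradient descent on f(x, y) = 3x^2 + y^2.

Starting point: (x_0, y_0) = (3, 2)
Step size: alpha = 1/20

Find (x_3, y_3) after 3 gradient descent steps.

f(x,y) = 3x^2 + y^2
grad_x = 6x + 0y, grad_y = 2y + 0x
Step 1: grad = (18, 4), (21/10, 9/5)
Step 2: grad = (63/5, 18/5), (147/100, 81/50)
Step 3: grad = (441/50, 81/25), (1029/1000, 729/500)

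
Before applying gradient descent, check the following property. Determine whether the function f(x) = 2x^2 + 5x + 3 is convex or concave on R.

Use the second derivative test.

f(x) = 2x^2 + 5x + 3
f'(x) = 4x + 5
f''(x) = 4
Since f''(x) = 4 > 0 for all x, f is convex on R.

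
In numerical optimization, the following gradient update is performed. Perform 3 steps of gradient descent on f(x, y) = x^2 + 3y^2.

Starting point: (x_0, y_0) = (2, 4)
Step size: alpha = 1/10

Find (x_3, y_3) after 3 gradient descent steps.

f(x,y) = x^2 + 3y^2
grad_x = 2x + 0y, grad_y = 6y + 0x
Step 1: grad = (4, 24), (8/5, 8/5)
Step 2: grad = (16/5, 48/5), (32/25, 16/25)
Step 3: grad = (64/25, 96/25), (128/125, 32/125)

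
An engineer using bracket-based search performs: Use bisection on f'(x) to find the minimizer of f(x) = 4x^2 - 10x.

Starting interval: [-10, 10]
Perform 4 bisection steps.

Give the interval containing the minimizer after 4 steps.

Finding critical point of f(x) = 4x^2 - 10x using bisection on f'(x) = 8x + -10.
f'(x) = 0 when x = 5/4.
Starting interval: [-10, 10]
Step 1: mid = 0, f'(mid) = -10, new interval = [0, 10]
Step 2: mid = 5, f'(mid) = 30, new interval = [0, 5]
Step 3: mid = 5/2, f'(mid) = 10, new interval = [0, 5/2]
Step 4: mid = 5/4, f'(mid) = 0, new interval = [5/4, 5/4]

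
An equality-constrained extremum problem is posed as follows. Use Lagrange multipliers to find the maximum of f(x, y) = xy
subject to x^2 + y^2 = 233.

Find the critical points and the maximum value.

Lagrange conditions: y = 2*lambda*x and x = 2*lambda*y
If x = 0 then y = 0, violating the constraint, so x, y != 0.
Dividing: y/x = x/y => x^2 = y^2 => y = x or y = -x
Constraint: 2x^2 = 233 => x^2 = 233/2 => x = +/-sqrt(233/2)
Critical points: (sqrt(233/2), sqrt(233/2)), (-sqrt(233/2), -sqrt(233/2)), (sqrt(233/2), -sqrt(233/2)), (-sqrt(233/2), sqrt(233/2))
  y = x:  xy = x^2 = 233/2  at (sqrt(233/2), sqrt(233/2)) and (-sqrt(233/2), -sqrt(233/2))
  y = -x: xy = -x^2 = -233/2 at (sqrt(233/2), -sqrt(233/2)) and (-sqrt(233/2), sqrt(233/2))
Maximum xy = 233/2 at (sqrt(233/2), sqrt(233/2)) and (-sqrt(233/2), -sqrt(233/2))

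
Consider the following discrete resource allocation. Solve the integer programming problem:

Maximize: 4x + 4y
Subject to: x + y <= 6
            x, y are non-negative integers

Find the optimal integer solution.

Objective: 4x + 4y, constraint: x + y <= 6
Coefficient of x is 4 >= coefficient of y is 4, so allocate the entire budget to x.
Optimal: x = 6, y = 0, value = 24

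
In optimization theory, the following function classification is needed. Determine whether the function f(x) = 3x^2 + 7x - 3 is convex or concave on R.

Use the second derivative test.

f(x) = 3x^2 + 7x - 3
f'(x) = 6x + 7
f''(x) = 6
Since f''(x) = 6 > 0 for all x, f is convex on R.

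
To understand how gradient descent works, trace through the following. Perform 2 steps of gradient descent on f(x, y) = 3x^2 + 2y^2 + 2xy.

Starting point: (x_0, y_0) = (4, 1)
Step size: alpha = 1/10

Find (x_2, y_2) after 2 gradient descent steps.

f(x,y) = 3x^2 + 2y^2 + 2xy
grad_x = 6x + 2y, grad_y = 4y + 2x
Step 1: grad = (26, 12), (7/5, -1/5)
Step 2: grad = (8, 2), (3/5, -2/5)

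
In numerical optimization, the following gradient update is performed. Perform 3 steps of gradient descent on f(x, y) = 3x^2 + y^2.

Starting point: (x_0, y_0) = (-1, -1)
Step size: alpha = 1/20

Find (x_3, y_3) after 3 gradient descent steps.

f(x,y) = 3x^2 + y^2
grad_x = 6x + 0y, grad_y = 2y + 0x
Step 1: grad = (-6, -2), (-7/10, -9/10)
Step 2: grad = (-21/5, -9/5), (-49/100, -81/100)
Step 3: grad = (-147/50, -81/50), (-343/1000, -729/1000)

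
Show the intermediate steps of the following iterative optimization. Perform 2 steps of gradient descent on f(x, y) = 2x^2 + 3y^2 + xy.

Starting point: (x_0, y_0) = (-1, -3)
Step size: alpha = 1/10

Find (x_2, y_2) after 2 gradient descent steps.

f(x,y) = 2x^2 + 3y^2 + xy
grad_x = 4x + 1y, grad_y = 6y + 1x
Step 1: grad = (-7, -19), (-3/10, -11/10)
Step 2: grad = (-23/10, -69/10), (-7/100, -41/100)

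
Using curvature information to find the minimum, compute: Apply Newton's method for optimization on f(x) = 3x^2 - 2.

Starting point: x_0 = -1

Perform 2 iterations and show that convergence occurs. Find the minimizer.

f(x) = 3x^2 - 2, f'(x) = 6x + (0), f''(x) = 6
Step 1: f'(-1) = -6, x_1 = -1 - -6/6 = 0
Step 2: f'(0) = 0, x_2 = 0 (converged)
Newton's method converges in 1 step for quadratics.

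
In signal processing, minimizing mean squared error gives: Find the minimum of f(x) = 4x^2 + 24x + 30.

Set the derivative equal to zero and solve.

f(x) = 4x^2 + 24x + 30
f'(x) = 8x + (24) = 0
x = -24/8 = -3
f(-3) = -6
Since f''(x) = 8 > 0, this is a minimum.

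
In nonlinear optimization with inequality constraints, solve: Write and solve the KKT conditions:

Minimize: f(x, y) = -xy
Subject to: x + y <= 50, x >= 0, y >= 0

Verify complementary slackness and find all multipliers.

Problem: min -xy s.t. x + y <= 50 (multiplier lambda), x >= 0 (mu_x), y >= 0 (mu_y)
KKT stationarity: -y + lambda - mu_x = 0, -x + lambda - mu_y = 0, with lambda, mu_x, mu_y >= 0
Complementary slackness: lambda*(x + y - 50) = 0, mu_x*x = 0, mu_y*y = 0
If lambda = 0: y = -mu_x <= 0 and x = -mu_y <= 0 force x = y = 0 with f = 0; but x = y = 25 is feasible with f = -625 < 0, so this is not the minimum. Hence lambda > 0 and x + y = 50.
Try x > 0, y > 0 (so mu_x = mu_y = 0): y = lambda, x = lambda => x = y = lambda
x + y = 50 => 2*lambda = 50 => lambda = 25
x* = y* = 25 > 0, consistent with mu_x = mu_y = 0.
(Any feasible point with x = 0 or y = 0 has f = 0 > -625, so the minimum is not on those boundaries.)
min(-xy) = -625 (i.e. max xy = 625)
Multipliers: lambda = 25, mu_x = 0, mu_y = 0
Complementary slackness: lambda*(x + y - 50) = 25*(25 + 25 - 50) = 0, mu_x*x = 0*25 = 0, mu_y*y = 0*25 = 0. Satisfied.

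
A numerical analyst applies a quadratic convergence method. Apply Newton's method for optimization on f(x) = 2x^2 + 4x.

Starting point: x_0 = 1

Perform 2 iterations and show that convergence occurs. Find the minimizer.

f(x) = 2x^2 + 4x, f'(x) = 4x + (4), f''(x) = 4
Step 1: f'(1) = 8, x_1 = 1 - 8/4 = -1
Step 2: f'(-1) = 0, x_2 = -1 (converged)
Newton's method converges in 1 step for quadratics.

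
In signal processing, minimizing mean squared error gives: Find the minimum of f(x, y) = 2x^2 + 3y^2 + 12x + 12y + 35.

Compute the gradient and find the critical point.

f(x,y) = 2x^2 + 3y^2 + 12x + 12y + 35
df/dx = 4x + (12) = 0  =>  x = -3
df/dy = 6y + (12) = 0  =>  y = -2
f(-3, -2) = 2*(-3)^2 + 3*(-2)^2 + 12*(-3) + 12*(-2) + 35 = 5
Hessian is diagonal with entries 4, 6 > 0, so this is a minimum.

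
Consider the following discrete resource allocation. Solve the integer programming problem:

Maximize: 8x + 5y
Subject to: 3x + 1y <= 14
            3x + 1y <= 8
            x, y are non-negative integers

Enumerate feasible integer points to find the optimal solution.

Constraint 1: 3x + 1y <= 14
Constraint 2: 3x + 1y <= 8
Feasible x range (need y >= 0): 0 <= x <= min(14/3, 8/3) => x in {0, ..., 2}.
Enumerate feasible integer points row by row (the coefficient of y is 5 > 0, so for each x the largest feasible y gives the best value):
  x = 0: y <= min((14 - 3*0)/1, (8 - 3*0)/1) => y in {0, ..., 8}; best 8*0 + 5*8 = 40
  x = 1: y <= min((14 - 3*1)/1, (8 - 3*1)/1) => y in {0, ..., 5}; best 8*1 + 5*5 = 33
  x = 2: y <= min((14 - 3*2)/1, (8 - 3*2)/1) => y in {0, ..., 2}; best 8*2 + 5*2 = 26
The maximum 8x + 5y = 40 is achieved at x = 0, y = 8.
Check: 3*0 + 1*8 = 8 <= 14 and 3*0 + 1*8 = 8 <= 8.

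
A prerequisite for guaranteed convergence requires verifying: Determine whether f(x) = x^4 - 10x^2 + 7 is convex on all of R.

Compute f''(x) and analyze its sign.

f(x) = x^4 - 10x^2 + 7
f'(x) = 4x^3 + -20x
f''(x) = 12x^2 + -20
f''(0) = -20 < 0, so not convex near x = 0
Therefore, f is not globally convex on R.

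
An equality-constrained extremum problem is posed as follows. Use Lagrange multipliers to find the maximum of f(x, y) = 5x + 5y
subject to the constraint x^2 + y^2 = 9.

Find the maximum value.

Set up Lagrange conditions: grad f = lambda * grad g
  5 = 2*lambda*x
  5 = 2*lambda*y
From these: x/y = 5/5, so x = 5t, y = 5t for some t.
Substitute into constraint: (5t)^2 + (5t)^2 = 9
  t^2 * 50 = 9
  t = sqrt(9/50)
Maximum = 5*x + 5*y = (5^2 + 5^2)*t = 50 * sqrt(9/50) = sqrt(450)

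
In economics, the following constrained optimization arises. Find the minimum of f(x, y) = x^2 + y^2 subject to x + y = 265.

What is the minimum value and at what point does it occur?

Substitute y = 265 - x into f(x,y) = x^2 + y^2:
g(x) = x^2 + (265 - x)^2 = 2x^2 - 530x + 70225
g'(x) = 4x - 530 = 0  =>  x = 265/2
y = 265 - 265/2 = 265/2
Minimum value = (265/2)^2 + (265/2)^2 = 70225/2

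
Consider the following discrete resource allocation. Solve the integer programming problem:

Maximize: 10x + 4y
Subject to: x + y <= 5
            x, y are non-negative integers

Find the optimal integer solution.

Objective: 10x + 4y, constraint: x + y <= 5
Coefficient of x is 10 >= coefficient of y is 4, so allocate the entire budget to x.
Optimal: x = 5, y = 0, value = 50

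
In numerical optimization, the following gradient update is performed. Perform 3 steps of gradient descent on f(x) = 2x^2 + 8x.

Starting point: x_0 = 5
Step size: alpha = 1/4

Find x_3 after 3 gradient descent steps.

f(x) = 2x^2 + 8x, f'(x) = 4x + (8)
Step 1: f'(5) = 28, x_1 = 5 - 1/4 * 28 = -2
Step 2: f'(-2) = 0, x_2 = -2 - 1/4 * 0 = -2
Step 3: f'(-2) = 0, x_3 = -2 - 1/4 * 0 = -2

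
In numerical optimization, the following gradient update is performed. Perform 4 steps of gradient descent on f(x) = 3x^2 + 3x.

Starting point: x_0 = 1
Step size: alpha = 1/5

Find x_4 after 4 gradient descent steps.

f(x) = 3x^2 + 3x, f'(x) = 6x + (3)
Step 1: f'(1) = 9, x_1 = 1 - 1/5 * 9 = -4/5
Step 2: f'(-4/5) = -9/5, x_2 = -4/5 - 1/5 * -9/5 = -11/25
Step 3: f'(-11/25) = 9/25, x_3 = -11/25 - 1/5 * 9/25 = -64/125
Step 4: f'(-64/125) = -9/125, x_4 = -64/125 - 1/5 * -9/125 = -311/625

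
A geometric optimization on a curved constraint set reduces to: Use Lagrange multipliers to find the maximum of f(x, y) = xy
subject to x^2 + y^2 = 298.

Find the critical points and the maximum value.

Lagrange conditions: y = 2*lambda*x and x = 2*lambda*y
If x = 0 then y = 0, violating the constraint, so x, y != 0.
Dividing: y/x = x/y => x^2 = y^2 => y = x or y = -x
Constraint: 2x^2 = 298 => x^2 = 149 => x = +/-sqrt(149)
Critical points: (sqrt(149), sqrt(149)), (-sqrt(149), -sqrt(149)), (sqrt(149), -sqrt(149)), (-sqrt(149), sqrt(149))
  y = x:  xy = x^2 = 149  at (sqrt(149), sqrt(149)) and (-sqrt(149), -sqrt(149))
  y = -x: xy = -x^2 = -149 at (sqrt(149), -sqrt(149)) and (-sqrt(149), sqrt(149))
Maximum xy = 149 at (sqrt(149), sqrt(149)) and (-sqrt(149), -sqrt(149))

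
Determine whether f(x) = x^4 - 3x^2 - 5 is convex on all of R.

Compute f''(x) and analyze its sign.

f(x) = x^4 - 3x^2 - 5
f'(x) = 4x^3 + -6x
f''(x) = 12x^2 + -6
f''(0) = -6 < 0, so not convex near x = 0
Therefore, f is not globally convex on R.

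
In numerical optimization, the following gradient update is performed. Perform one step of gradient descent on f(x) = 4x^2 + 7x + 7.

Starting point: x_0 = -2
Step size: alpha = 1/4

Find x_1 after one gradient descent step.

f(x) = 4x^2 + 7x + 7
f'(x) = 8x + 7
f'(-2) = 8*-2 + (7) = -9
x_1 = x_0 - alpha * f'(x_0) = -2 - 1/4 * -9 = 1/4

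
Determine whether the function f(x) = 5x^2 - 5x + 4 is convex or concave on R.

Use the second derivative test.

f(x) = 5x^2 - 5x + 4
f'(x) = 10x - 5
f''(x) = 10
Since f''(x) = 10 > 0 for all x, f is convex on R.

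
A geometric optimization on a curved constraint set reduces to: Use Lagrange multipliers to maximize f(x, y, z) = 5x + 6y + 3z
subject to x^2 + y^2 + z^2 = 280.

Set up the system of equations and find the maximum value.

Lagrange conditions: 5 = 2*lambda*x, 6 = 2*lambda*y, 3 = 2*lambda*z
So x:5 = y:6 = z:3, i.e. x = 5t, y = 6t, z = 3t
Constraint: t^2*(5^2 + 6^2 + 3^2) = 280
  t^2 * 70 = 280  =>  t = sqrt(4)
Maximum = 5*5t + 6*6t + 3*3t = 70*sqrt(4) = 140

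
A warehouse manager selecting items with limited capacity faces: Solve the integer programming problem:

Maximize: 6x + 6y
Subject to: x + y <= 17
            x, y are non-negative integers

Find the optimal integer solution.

Objective: 6x + 6y, constraint: x + y <= 17
Coefficient of x is 6 >= coefficient of y is 6, so allocate the entire budget to x.
Optimal: x = 17, y = 0, value = 102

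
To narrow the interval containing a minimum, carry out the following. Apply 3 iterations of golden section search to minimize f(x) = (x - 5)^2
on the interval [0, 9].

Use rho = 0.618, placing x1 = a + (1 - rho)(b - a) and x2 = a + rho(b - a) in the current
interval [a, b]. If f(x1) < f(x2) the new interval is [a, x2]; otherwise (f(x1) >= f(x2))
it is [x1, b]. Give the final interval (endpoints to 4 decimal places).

Golden section search for min of f(x) = (x - 5)^2 on [0, 9].
Each step: x1 = a + (1 - rho)(b - a), x2 = a + rho(b - a); if f(x1) < f(x2) keep [a, x2], otherwise keep [x1, b].
Step 1: [0.0000, 9.0000], x1=3.4380 (f=2.4398), x2=5.5620 (f=0.3158); f(x1) > f(x2) => keep [3.4380, 9.0000]
Step 2: [3.4380, 9.0000], x1=5.5627 (f=0.3166), x2=6.8753 (f=3.5168); f(x1) < f(x2) => keep [3.4380, 6.8753]
Step 3: [3.4380, 6.8753], x1=4.7511 (f=0.0620), x2=5.5623 (f=0.3161); f(x1) < f(x2) => keep [3.4380, 5.5623]
Final interval: [3.4380, 5.5623]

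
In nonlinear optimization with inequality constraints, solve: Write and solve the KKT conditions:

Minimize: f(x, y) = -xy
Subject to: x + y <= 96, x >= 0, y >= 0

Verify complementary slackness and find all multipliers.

Problem: min -xy s.t. x + y <= 96 (multiplier lambda), x >= 0 (mu_x), y >= 0 (mu_y)
KKT stationarity: -y + lambda - mu_x = 0, -x + lambda - mu_y = 0, with lambda, mu_x, mu_y >= 0
Complementary slackness: lambda*(x + y - 96) = 0, mu_x*x = 0, mu_y*y = 0
If lambda = 0: y = -mu_x <= 0 and x = -mu_y <= 0 force x = y = 0 with f = 0; but x = y = 48 is feasible with f = -2304 < 0, so this is not the minimum. Hence lambda > 0 and x + y = 96.
Try x > 0, y > 0 (so mu_x = mu_y = 0): y = lambda, x = lambda => x = y = lambda
x + y = 96 => 2*lambda = 96 => lambda = 48
x* = y* = 48 > 0, consistent with mu_x = mu_y = 0.
(Any feasible point with x = 0 or y = 0 has f = 0 > -2304, so the minimum is not on those boundaries.)
min(-xy) = -2304 (i.e. max xy = 2304)
Multipliers: lambda = 48, mu_x = 0, mu_y = 0
Complementary slackness: lambda*(x + y - 96) = 48*(48 + 48 - 96) = 0, mu_x*x = 0*48 = 0, mu_y*y = 0*48 = 0. Satisfied.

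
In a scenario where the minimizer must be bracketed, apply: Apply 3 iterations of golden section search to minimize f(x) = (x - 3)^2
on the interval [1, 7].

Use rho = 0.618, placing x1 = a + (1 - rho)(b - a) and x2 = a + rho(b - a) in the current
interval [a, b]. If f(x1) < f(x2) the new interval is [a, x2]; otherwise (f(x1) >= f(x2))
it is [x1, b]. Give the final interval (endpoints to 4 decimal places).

Golden section search for min of f(x) = (x - 3)^2 on [1, 7].
Each step: x1 = a + (1 - rho)(b - a), x2 = a + rho(b - a); if f(x1) < f(x2) keep [a, x2], otherwise keep [x1, b].
Step 1: [1.0000, 7.0000], x1=3.2920 (f=0.0853), x2=4.7080 (f=2.9173); f(x1) < f(x2) => keep [1.0000, 4.7080]
Step 2: [1.0000, 4.7080], x1=2.4165 (f=0.3405), x2=3.2915 (f=0.0850); f(x1) > f(x2) => keep [2.4165, 4.7080]
Step 3: [2.4165, 4.7080], x1=3.2918 (f=0.0852), x2=3.8326 (f=0.6933); f(x1) < f(x2) => keep [2.4165, 3.8326]
Final interval: [2.4165, 3.8326]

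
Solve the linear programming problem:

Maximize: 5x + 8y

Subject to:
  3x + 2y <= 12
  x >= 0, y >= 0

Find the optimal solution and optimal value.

The feasible region has vertices at [(0, 0), (4, 0), (0, 6)].
Checking objective 5x + 8y at each vertex:
  (0, 0): 5*0 + 8*0 = 0
  (4, 0): 5*4 + 8*0 = 20
  (0, 6): 5*0 + 8*6 = 48
Maximum is 48 at (0, 6).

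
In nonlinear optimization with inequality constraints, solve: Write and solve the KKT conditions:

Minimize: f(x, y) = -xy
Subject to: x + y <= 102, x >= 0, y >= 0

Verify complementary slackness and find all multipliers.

Problem: min -xy s.t. x + y <= 102 (multiplier lambda), x >= 0 (mu_x), y >= 0 (mu_y)
KKT stationarity: -y + lambda - mu_x = 0, -x + lambda - mu_y = 0, with lambda, mu_x, mu_y >= 0
Complementary slackness: lambda*(x + y - 102) = 0, mu_x*x = 0, mu_y*y = 0
If lambda = 0: y = -mu_x <= 0 and x = -mu_y <= 0 force x = y = 0 with f = 0; but x = y = 51 is feasible with f = -2601 < 0, so this is not the minimum. Hence lambda > 0 and x + y = 102.
Try x > 0, y > 0 (so mu_x = mu_y = 0): y = lambda, x = lambda => x = y = lambda
x + y = 102 => 2*lambda = 102 => lambda = 51
x* = y* = 51 > 0, consistent with mu_x = mu_y = 0.
(Any feasible point with x = 0 or y = 0 has f = 0 > -2601, so the minimum is not on those boundaries.)
min(-xy) = -2601 (i.e. max xy = 2601)
Multipliers: lambda = 51, mu_x = 0, mu_y = 0
Complementary slackness: lambda*(x + y - 102) = 51*(51 + 51 - 102) = 0, mu_x*x = 0*51 = 0, mu_y*y = 0*51 = 0. Satisfied.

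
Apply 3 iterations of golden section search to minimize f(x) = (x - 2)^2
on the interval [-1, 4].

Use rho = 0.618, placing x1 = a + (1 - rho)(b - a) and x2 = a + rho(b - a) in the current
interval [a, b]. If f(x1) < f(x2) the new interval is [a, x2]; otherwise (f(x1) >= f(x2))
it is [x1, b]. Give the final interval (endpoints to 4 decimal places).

Golden section search for min of f(x) = (x - 2)^2 on [-1, 4].
Each step: x1 = a + (1 - rho)(b - a), x2 = a + rho(b - a); if f(x1) < f(x2) keep [a, x2], otherwise keep [x1, b].
Step 1: [-1.0000, 4.0000], x1=0.9100 (f=1.1881), x2=2.0900 (f=0.0081); f(x1) > f(x2) => keep [0.9100, 4.0000]
Step 2: [0.9100, 4.0000], x1=2.0904 (f=0.0082), x2=2.8196 (f=0.6718); f(x1) < f(x2) => keep [0.9100, 2.8196]
Step 3: [0.9100, 2.8196], x1=1.6395 (f=0.1300), x2=2.0901 (f=0.0081); f(x1) > f(x2) => keep [1.6395, 2.8196]
Final interval: [1.6395, 2.8196]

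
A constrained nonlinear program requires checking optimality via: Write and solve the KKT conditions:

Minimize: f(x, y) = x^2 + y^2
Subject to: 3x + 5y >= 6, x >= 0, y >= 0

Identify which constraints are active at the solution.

KKT conditions for min x^2 + y^2 s.t. 3x + 5y >= 6, x >= 0, y >= 0:
Stationarity: 2x = mu*3 + mu_x, 2y = mu*5 + mu_y, with mu, mu_x, mu_y >= 0
Complementary slackness: mu*(3x + 5y - 6) = 0, mu_x*x = 0, mu_y*y = 0
(0, 0) is infeasible (3*0 + 5*0 < 6), so if mu = 0 stationarity would force x = mu_x/2 >= 0, y = mu_y/2 >= 0 with mu_x*x = mu_y*y = 0, i.e. x = y = 0: contradiction. Hence mu > 0 and 3x + 5y = 6 is active.
Try x > 0, y > 0 (so mu_x = mu_y = 0): x = 3*mu/2, y = 5*mu/2
Substitute: 3*(3*mu/2) + 5*(5*mu/2) = 6
  mu*34/2 = 6 => mu = 6/17
x* = 9/17 > 0, y* = 15/17 > 0, consistent with mu_x = mu_y = 0.
f is convex and the constraints are linear, so this KKT point is the global minimum.
f* = 18/17
Active constraints: 3x + 5y >= 6 (holds with equality, mu = 6/17 > 0); x >= 0 and y >= 0 are inactive (mu_x = mu_y = 0).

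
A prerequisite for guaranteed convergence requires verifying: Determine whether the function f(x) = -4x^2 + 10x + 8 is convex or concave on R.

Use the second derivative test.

f(x) = -4x^2 + 10x + 8
f'(x) = -8x + 10
f''(x) = -8
Since f''(x) = -8 < 0 for all x, f is concave on R.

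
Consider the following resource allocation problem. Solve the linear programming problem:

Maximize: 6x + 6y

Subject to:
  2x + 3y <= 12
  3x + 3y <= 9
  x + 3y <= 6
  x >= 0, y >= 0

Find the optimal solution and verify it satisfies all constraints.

Feasible vertices: (0, 0), (0, 2), (3/2, 3/2), (3, 0)
Objective 6x + 6y at each vertex:
  (0, 0): 0
  (0, 2): 12
  (3/2, 3/2): 18
  (3, 0): 18
Maximum is 18 at (3/2, 3/2).
Verify constraints at (x, y) = (3/2, 3/2):
  2*(3/2) + 3*(3/2) = 15/2 <= 12
  3*(3/2) + 3*(3/2) = 9 <= 9 (active)
  1*(3/2) + 3*(3/2) = 6 <= 6 (active)
  x = 3/2 >= 0, y = 3/2 >= 0. All constraints satisfied.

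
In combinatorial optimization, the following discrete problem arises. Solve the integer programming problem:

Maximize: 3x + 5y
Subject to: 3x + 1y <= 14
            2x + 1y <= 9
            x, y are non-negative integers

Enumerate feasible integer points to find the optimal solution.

Constraint 1: 3x + 1y <= 14
Constraint 2: 2x + 1y <= 9
Feasible x range (need y >= 0): 0 <= x <= min(14/3, 9/2) => x in {0, ..., 4}.
Enumerate feasible integer points row by row (the coefficient of y is 5 > 0, so for each x the largest feasible y gives the best value):
  x = 0: y <= min((14 - 3*0)/1, (9 - 2*0)/1) => y in {0, ..., 9}; best 3*0 + 5*9 = 45
  x = 1: y <= min((14 - 3*1)/1, (9 - 2*1)/1) => y in {0, ..., 7}; best 3*1 + 5*7 = 38
  x = 2: y <= min((14 - 3*2)/1, (9 - 2*2)/1) => y in {0, ..., 5}; best 3*2 + 5*5 = 31
  x = 3: y <= min((14 - 3*3)/1, (9 - 2*3)/1) => y in {0, ..., 3}; best 3*3 + 5*3 = 24
  x = 4: y <= min((14 - 3*4)/1, (9 - 2*4)/1) => y in {0, ..., 1}; best 3*4 + 5*1 = 17
The maximum 3x + 5y = 45 is achieved at x = 0, y = 9.
Check: 3*0 + 1*9 = 9 <= 14 and 2*0 + 1*9 = 9 <= 9.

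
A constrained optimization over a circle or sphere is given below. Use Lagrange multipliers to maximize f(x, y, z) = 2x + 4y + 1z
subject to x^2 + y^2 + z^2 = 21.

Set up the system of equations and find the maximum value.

Lagrange conditions: 2 = 2*lambda*x, 4 = 2*lambda*y, 1 = 2*lambda*z
So x:2 = y:4 = z:1, i.e. x = 2t, y = 4t, z = 1t
Constraint: t^2*(2^2 + 4^2 + 1^2) = 21
  t^2 * 21 = 21  =>  t = sqrt(1)
Maximum = 2*2t + 4*4t + 1*1t = 21*sqrt(1) = 21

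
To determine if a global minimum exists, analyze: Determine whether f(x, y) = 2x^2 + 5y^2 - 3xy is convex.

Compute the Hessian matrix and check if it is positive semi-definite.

f(x,y) = 2x^2 + 5y^2 - 3xy
Hessian H = [[4, -3], [-3, 10]]
trace(H) = 14, det(H) = 31
Eigenvalues: (14 +/- sqrt(72)) / 2 = 11.24, 2.757
Since both eigenvalues > 0, f is convex.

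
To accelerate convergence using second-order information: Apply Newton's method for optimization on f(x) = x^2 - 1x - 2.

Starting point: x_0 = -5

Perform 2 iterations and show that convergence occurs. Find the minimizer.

f(x) = x^2 - 1x - 2, f'(x) = 2x + (-1), f''(x) = 2
Step 1: f'(-5) = -11, x_1 = -5 - -11/2 = 1/2
Step 2: f'(1/2) = 0, x_2 = 1/2 (converged)
Newton's method converges in 1 step for quadratics.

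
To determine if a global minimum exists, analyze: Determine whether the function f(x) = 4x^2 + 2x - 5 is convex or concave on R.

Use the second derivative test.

f(x) = 4x^2 + 2x - 5
f'(x) = 8x + 2
f''(x) = 8
Since f''(x) = 8 > 0 for all x, f is convex on R.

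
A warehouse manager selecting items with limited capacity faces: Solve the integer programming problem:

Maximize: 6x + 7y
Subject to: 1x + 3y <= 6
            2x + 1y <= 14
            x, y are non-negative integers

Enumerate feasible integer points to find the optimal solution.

Constraint 1: 1x + 3y <= 6
Constraint 2: 2x + 1y <= 14
Feasible x range (need y >= 0): 0 <= x <= min(6/1, 14/2) => x in {0, ..., 6}.
Enumerate feasible integer points row by row (the coefficient of y is 7 > 0, so for each x the largest feasible y gives the best value):
  x = 0: y <= min((6 - 1*0)/3, (14 - 2*0)/1) => y in {0, ..., 2}; best 6*0 + 7*2 = 14
  x = 1: y <= min((6 - 1*1)/3, (14 - 2*1)/1) => y in {0, ..., 1}; best 6*1 + 7*1 = 13
  x = 2: y <= min((6 - 1*2)/3, (14 - 2*2)/1) => y in {0, ..., 1}; best 6*2 + 7*1 = 19
  x = 3: y <= min((6 - 1*3)/3, (14 - 2*3)/1) => y in {0, ..., 1}; best 6*3 + 7*1 = 25
  x = 4: y <= min((6 - 1*4)/3, (14 - 2*4)/1) => y in {0}; best 6*4 + 7*0 = 24
  x = 5: y <= min((6 - 1*5)/3, (14 - 2*5)/1) => y in {0}; best 6*5 + 7*0 = 30
  x = 6: y <= min((6 - 1*6)/3, (14 - 2*6)/1) => y in {0}; best 6*6 + 7*0 = 36
The maximum 6x + 7y = 36 is achieved at x = 6, y = 0.
Check: 1*6 + 3*0 = 6 <= 6 and 2*6 + 1*0 = 12 <= 14.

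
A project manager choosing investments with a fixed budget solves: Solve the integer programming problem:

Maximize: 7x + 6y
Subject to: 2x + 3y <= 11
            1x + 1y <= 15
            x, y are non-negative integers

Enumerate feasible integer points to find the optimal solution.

Constraint 1: 2x + 3y <= 11
Constraint 2: 1x + 1y <= 15
Feasible x range (need y >= 0): 0 <= x <= min(11/2, 15/1) => x in {0, ..., 5}.
Enumerate feasible integer points row by row (the coefficient of y is 6 > 0, so for each x the largest feasible y gives the best value):
  x = 0: y <= min((11 - 2*0)/3, (15 - 1*0)/1) => y in {0, ..., 3}; best 7*0 + 6*3 = 18
  x = 1: y <= min((11 - 2*1)/3, (15 - 1*1)/1) => y in {0, ..., 3}; best 7*1 + 6*3 = 25
  x = 2: y <= min((11 - 2*2)/3, (15 - 1*2)/1) => y in {0, ..., 2}; best 7*2 + 6*2 = 26
  x = 3: y <= min((11 - 2*3)/3, (15 - 1*3)/1) => y in {0, ..., 1}; best 7*3 + 6*1 = 27
  x = 4: y <= min((11 - 2*4)/3, (15 - 1*4)/1) => y in {0, ..., 1}; best 7*4 + 6*1 = 34
  x = 5: y <= min((11 - 2*5)/3, (15 - 1*5)/1) => y in {0}; best 7*5 + 6*0 = 35
The maximum 7x + 6y = 35 is achieved at x = 5, y = 0.
Check: 2*5 + 3*0 = 10 <= 11 and 1*5 + 1*0 = 5 <= 15.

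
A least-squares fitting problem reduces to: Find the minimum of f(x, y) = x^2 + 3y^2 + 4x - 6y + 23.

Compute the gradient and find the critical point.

f(x,y) = x^2 + 3y^2 + 4x - 6y + 23
df/dx = 2x + (4) = 0  =>  x = -2
df/dy = 6y + (-6) = 0  =>  y = 1
f(-2, 1) = 1*(-2)^2 + 3*(1)^2 + 4*(-2) + -6*(1) + 23 = 16
Hessian is diagonal with entries 2, 6 > 0, so this is a minimum.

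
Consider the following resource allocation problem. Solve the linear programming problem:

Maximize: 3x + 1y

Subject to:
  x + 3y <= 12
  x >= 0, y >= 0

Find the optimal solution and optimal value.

The feasible region has vertices at [(0, 0), (12, 0), (0, 4)].
Checking objective 3x + 1y at each vertex:
  (0, 0): 3*0 + 1*0 = 0
  (12, 0): 3*12 + 1*0 = 36
  (0, 4): 3*0 + 1*4 = 4
Maximum is 36 at (12, 0).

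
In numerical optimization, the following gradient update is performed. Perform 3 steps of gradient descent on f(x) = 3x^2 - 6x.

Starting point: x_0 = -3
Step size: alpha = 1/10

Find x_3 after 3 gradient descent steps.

f(x) = 3x^2 - 6x, f'(x) = 6x + (-6)
Step 1: f'(-3) = -24, x_1 = -3 - 1/10 * -24 = -3/5
Step 2: f'(-3/5) = -48/5, x_2 = -3/5 - 1/10 * -48/5 = 9/25
Step 3: f'(9/25) = -96/25, x_3 = 9/25 - 1/10 * -96/25 = 93/125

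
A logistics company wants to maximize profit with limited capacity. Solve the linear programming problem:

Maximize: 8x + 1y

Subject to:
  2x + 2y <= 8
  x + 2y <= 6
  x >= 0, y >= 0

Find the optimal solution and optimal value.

Feasible vertices: (0, 0), (0, 3), (2, 2), (4, 0)
Objective 8x + 1y at each:
  (0, 0): 0
  (0, 3): 3
  (2, 2): 18
  (4, 0): 32
Maximum is 32 at (4, 0).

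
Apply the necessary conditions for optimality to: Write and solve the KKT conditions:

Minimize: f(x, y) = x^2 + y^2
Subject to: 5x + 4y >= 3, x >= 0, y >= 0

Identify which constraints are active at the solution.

KKT conditions for min x^2 + y^2 s.t. 5x + 4y >= 3, x >= 0, y >= 0:
Stationarity: 2x = mu*5 + mu_x, 2y = mu*4 + mu_y, with mu, mu_x, mu_y >= 0
Complementary slackness: mu*(5x + 4y - 3) = 0, mu_x*x = 0, mu_y*y = 0
(0, 0) is infeasible (5*0 + 4*0 < 3), so if mu = 0 stationarity would force x = mu_x/2 >= 0, y = mu_y/2 >= 0 with mu_x*x = mu_y*y = 0, i.e. x = y = 0: contradiction. Hence mu > 0 and 5x + 4y = 3 is active.
Try x > 0, y > 0 (so mu_x = mu_y = 0): x = 5*mu/2, y = 4*mu/2
Substitute: 5*(5*mu/2) + 4*(4*mu/2) = 3
  mu*41/2 = 3 => mu = 6/41
x* = 15/41 > 0, y* = 12/41 > 0, consistent with mu_x = mu_y = 0.
f is convex and the constraints are linear, so this KKT point is the global minimum.
f* = 9/41
Active constraints: 5x + 4y >= 3 (holds with equality, mu = 6/41 > 0); x >= 0 and y >= 0 are inactive (mu_x = mu_y = 0).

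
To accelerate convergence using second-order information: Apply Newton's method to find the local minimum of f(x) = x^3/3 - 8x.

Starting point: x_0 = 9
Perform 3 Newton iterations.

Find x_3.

f(x) = x^3/3 - 8x
f'(x) = x^2 - 8, f''(x) = 2x
Newton update: x_{n+1} = x_n - (x_n^2 - 8)/(2*x_n)
Step 1: x_0 = 9, f'=73, f''=18, x_1 = 89/18
Step 2: x_1 = 89/18, f'=5329/324, f''=89/9, x_2 = 10513/3204
Step 3: x_2 = 10513/3204, f'=28398241/10265616, f''=10513/1602, x_3 = 192648097/67367304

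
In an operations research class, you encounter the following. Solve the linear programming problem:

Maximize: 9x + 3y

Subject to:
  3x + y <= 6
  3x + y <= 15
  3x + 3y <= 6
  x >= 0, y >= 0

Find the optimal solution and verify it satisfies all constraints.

Feasible vertices: (0, 0), (0, 2), (2, 0)
Objective 9x + 3y at each vertex:
  (0, 0): 0
  (0, 2): 6
  (2, 0): 18
Maximum is 18 at (2, 0).
Verify constraints at (x, y) = (2, 0):
  3*2 + 1*0 = 6 <= 6 (active)
  3*2 + 1*0 = 6 <= 15
  3*2 + 3*0 = 6 <= 6 (active)
  x = 2 >= 0, y = 0 >= 0. All constraints satisfied.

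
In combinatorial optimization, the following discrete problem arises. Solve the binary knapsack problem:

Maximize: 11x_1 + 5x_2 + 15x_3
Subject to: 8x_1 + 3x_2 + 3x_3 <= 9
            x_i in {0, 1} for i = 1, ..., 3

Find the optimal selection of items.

Items: item 1 (v=11, w=8), item 2 (v=5, w=3), item 3 (v=15, w=3)
Capacity: 9
Checking all 8 subsets (w = total weight, v = total value):
  {}: w = 0, v = 0
  {1}: w = 8, v = 11
  {2}: w = 3, v = 5
  {3}: w = 3, v = 15
  {1, 2}: w = 11 > 9, infeasible
  {1, 3}: w = 11 > 9, infeasible
  {2, 3}: w = 6, v = 20
  {1, 2, 3}: w = 14 > 9, infeasible
Best feasible subset: items [2, 3]
Total weight: 6 <= 9, total value: 20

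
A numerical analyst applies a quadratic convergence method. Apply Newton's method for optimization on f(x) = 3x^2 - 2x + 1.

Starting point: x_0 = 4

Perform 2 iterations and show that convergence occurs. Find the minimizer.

f(x) = 3x^2 - 2x + 1, f'(x) = 6x + (-2), f''(x) = 6
Step 1: f'(4) = 22, x_1 = 4 - 22/6 = 1/3
Step 2: f'(1/3) = 0, x_2 = 1/3 (converged)
Newton's method converges in 1 step for quadratics.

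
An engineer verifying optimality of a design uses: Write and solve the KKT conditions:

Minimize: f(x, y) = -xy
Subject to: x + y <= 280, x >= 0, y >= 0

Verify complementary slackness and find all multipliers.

Problem: min -xy s.t. x + y <= 280 (multiplier lambda), x >= 0 (mu_x), y >= 0 (mu_y)
KKT stationarity: -y + lambda - mu_x = 0, -x + lambda - mu_y = 0, with lambda, mu_x, mu_y >= 0
Complementary slackness: lambda*(x + y - 280) = 0, mu_x*x = 0, mu_y*y = 0
If lambda = 0: y = -mu_x <= 0 and x = -mu_y <= 0 force x = y = 0 with f = 0; but x = y = 140 is feasible with f = -19600 < 0, so this is not the minimum. Hence lambda > 0 and x + y = 280.
Try x > 0, y > 0 (so mu_x = mu_y = 0): y = lambda, x = lambda => x = y = lambda
x + y = 280 => 2*lambda = 280 => lambda = 140
x* = y* = 140 > 0, consistent with mu_x = mu_y = 0.
(Any feasible point with x = 0 or y = 0 has f = 0 > -19600, so the minimum is not on those boundaries.)
min(-xy) = -19600 (i.e. max xy = 19600)
Multipliers: lambda = 140, mu_x = 0, mu_y = 0
Complementary slackness: lambda*(x + y - 280) = 140*(140 + 140 - 280) = 0, mu_x*x = 0*140 = 0, mu_y*y = 0*140 = 0. Satisfied.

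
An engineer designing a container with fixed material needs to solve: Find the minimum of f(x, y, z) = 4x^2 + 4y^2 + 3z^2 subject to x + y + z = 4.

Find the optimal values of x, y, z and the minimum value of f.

Using Lagrange multipliers on f = 4x^2 + 4y^2 + 3z^2 with constraint x + y + z = 4:
Conditions: 2*4*x = lambda, 2*4*y = lambda, 2*3*z = lambda
So x = lambda/8, y = lambda/8, z = lambda/6
Substituting into constraint: lambda * (5/12) = 4
lambda = 48/5
x = 6/5, y = 6/5, z = 8/5
Minimum value = 96/5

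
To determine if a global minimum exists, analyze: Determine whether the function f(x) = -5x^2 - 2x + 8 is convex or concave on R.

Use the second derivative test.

f(x) = -5x^2 - 2x + 8
f'(x) = -10x - 2
f''(x) = -10
Since f''(x) = -10 < 0 for all x, f is concave on R.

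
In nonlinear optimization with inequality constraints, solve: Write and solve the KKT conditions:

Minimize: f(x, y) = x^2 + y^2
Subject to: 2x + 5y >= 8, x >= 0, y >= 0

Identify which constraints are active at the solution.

KKT conditions for min x^2 + y^2 s.t. 2x + 5y >= 8, x >= 0, y >= 0:
Stationarity: 2x = mu*2 + mu_x, 2y = mu*5 + mu_y, with mu, mu_x, mu_y >= 0
Complementary slackness: mu*(2x + 5y - 8) = 0, mu_x*x = 0, mu_y*y = 0
(0, 0) is infeasible (2*0 + 5*0 < 8), so if mu = 0 stationarity would force x = mu_x/2 >= 0, y = mu_y/2 >= 0 with mu_x*x = mu_y*y = 0, i.e. x = y = 0: contradiction. Hence mu > 0 and 2x + 5y = 8 is active.
Try x > 0, y > 0 (so mu_x = mu_y = 0): x = 2*mu/2, y = 5*mu/2
Substitute: 2*(2*mu/2) + 5*(5*mu/2) = 8
  mu*29/2 = 8 => mu = 16/29
x* = 16/29 > 0, y* = 40/29 > 0, consistent with mu_x = mu_y = 0.
f is convex and the constraints are linear, so this KKT point is the global minimum.
f* = 64/29
Active constraints: 2x + 5y >= 8 (holds with equality, mu = 16/29 > 0); x >= 0 and y >= 0 are inactive (mu_x = mu_y = 0).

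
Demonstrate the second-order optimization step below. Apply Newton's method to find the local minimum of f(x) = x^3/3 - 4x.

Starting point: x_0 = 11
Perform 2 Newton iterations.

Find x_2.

f(x) = x^3/3 - 4x
f'(x) = x^2 - 4, f''(x) = 2x
Newton update: x_{n+1} = x_n - (x_n^2 - 4)/(2*x_n)
Step 1: x_0 = 11, f'=117, f''=22, x_1 = 125/22
Step 2: x_1 = 125/22, f'=13689/484, f''=125/11, x_2 = 17561/5500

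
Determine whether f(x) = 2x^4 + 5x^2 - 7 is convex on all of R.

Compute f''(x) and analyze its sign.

f(x) = 2x^4 + 5x^2 - 7
f'(x) = 8x^3 + 10x
f''(x) = 24x^2 + 10
f''(x) = 24x^2 + 10 >= 10 > 0 for all x
Therefore, f is convex on R.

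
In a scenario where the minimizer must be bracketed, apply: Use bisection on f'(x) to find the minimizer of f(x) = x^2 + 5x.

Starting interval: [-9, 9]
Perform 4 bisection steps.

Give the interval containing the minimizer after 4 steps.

Finding critical point of f(x) = x^2 + 5x using bisection on f'(x) = 2x + 5.
f'(x) = 0 when x = -5/2.
Starting interval: [-9, 9]
Step 1: mid = 0, f'(mid) = 5, new interval = [-9, 0]
Step 2: mid = -9/2, f'(mid) = -4, new interval = [-9/2, 0]
Step 3: mid = -9/4, f'(mid) = 1/2, new interval = [-9/2, -9/4]
Step 4: mid = -27/8, f'(mid) = -7/4, new interval = [-27/8, -9/4]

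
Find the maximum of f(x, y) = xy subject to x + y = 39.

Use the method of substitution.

Substitute y = 39 - x into f(x,y) = xy:
g(x) = x(39 - x) = 39x - x^2
g'(x) = 39 - 2x = 0  =>  x = 39/2
y = 39 - 39/2 = 39/2
Maximum value = (39/2) * (39/2) = 1521/4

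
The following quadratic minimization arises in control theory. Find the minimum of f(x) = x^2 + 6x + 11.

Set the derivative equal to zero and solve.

f(x) = x^2 + 6x + 11
f'(x) = 2x + (6) = 0
x = -6/2 = -3
f(-3) = 2
Since f''(x) = 2 > 0, this is a minimum.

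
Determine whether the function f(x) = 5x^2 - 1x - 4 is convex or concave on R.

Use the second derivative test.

f(x) = 5x^2 - 1x - 4
f'(x) = 10x - 1
f''(x) = 10
Since f''(x) = 10 > 0 for all x, f is convex on R.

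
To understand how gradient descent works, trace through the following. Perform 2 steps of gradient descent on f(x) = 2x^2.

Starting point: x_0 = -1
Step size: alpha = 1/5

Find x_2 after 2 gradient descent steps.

f(x) = 2x^2, f'(x) = 4x + (0)
Step 1: f'(-1) = -4, x_1 = -1 - 1/5 * -4 = -1/5
Step 2: f'(-1/5) = -4/5, x_2 = -1/5 - 1/5 * -4/5 = -1/25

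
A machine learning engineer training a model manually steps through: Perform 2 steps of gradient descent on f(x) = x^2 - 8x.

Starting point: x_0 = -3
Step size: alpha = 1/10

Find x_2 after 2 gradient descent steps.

f(x) = x^2 - 8x, f'(x) = 2x + (-8)
Step 1: f'(-3) = -14, x_1 = -3 - 1/10 * -14 = -8/5
Step 2: f'(-8/5) = -56/5, x_2 = -8/5 - 1/10 * -56/5 = -12/25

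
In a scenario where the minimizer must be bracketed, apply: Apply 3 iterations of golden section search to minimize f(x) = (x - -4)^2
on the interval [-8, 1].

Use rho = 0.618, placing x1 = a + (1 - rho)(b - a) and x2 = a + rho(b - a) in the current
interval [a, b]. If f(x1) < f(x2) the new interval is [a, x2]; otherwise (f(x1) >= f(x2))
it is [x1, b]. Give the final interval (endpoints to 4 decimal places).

Golden section search for min of f(x) = (x - -4)^2 on [-8, 1].
Each step: x1 = a + (1 - rho)(b - a), x2 = a + rho(b - a); if f(x1) < f(x2) keep [a, x2], otherwise keep [x1, b].
Step 1: [-8.0000, 1.0000], x1=-4.5620 (f=0.3158), x2=-2.4380 (f=2.4398); f(x1) < f(x2) => keep [-8.0000, -2.4380]
Step 2: [-8.0000, -2.4380], x1=-5.8753 (f=3.5168), x2=-4.5627 (f=0.3166); f(x1) > f(x2) => keep [-5.8753, -2.4380]
Step 3: [-5.8753, -2.4380], x1=-4.5623 (f=0.3161), x2=-3.7511 (f=0.0620); f(x1) > f(x2) => keep [-4.5623, -2.4380]
Final interval: [-4.5623, -2.4380]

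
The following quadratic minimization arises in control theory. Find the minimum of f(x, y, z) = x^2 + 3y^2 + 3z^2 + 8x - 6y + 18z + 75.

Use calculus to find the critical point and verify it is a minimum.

f(x,y,z) = x^2 + 3y^2 + 3z^2 + 8x - 6y + 18z + 75
df/dx = 2x + (8) = 0 => x = -4
df/dy = 6y + (-6) = 0 => y = 1
df/dz = 6z + (18) = 0 => z = -3
f(-4,1,-3) = 1*(-4)^2 + 3*(1)^2 + 3*(-3)^2 + 8*(-4) + -6*(1) + 18*(-3) + 75 = 29
Hessian is diagonal with entries 2, 6, 6 > 0, confirmed minimum.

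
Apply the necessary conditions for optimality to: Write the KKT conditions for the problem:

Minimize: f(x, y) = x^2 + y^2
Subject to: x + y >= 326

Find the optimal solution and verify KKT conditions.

KKT conditions for min x^2 + y^2 s.t. x + y >= 326:
Stationarity: 2x = mu, 2y = mu
So x = y = mu/2.
Complementary slackness: mu*(x + y - 326) = 0
Primal feasibility: x + y >= 326; dual feasibility: mu >= 0
If mu = 0 then x = y = 0, but 0 + 0 < 326 is infeasible, so the constraint is active.
Constraint active: x + y = 2*(mu/2) = 326 => mu = 326
x = y = 163, f = 53138
Verify: stationarity 2*163 = 326 = mu; primal 163 + 163 = 326 >= 326; dual mu = 326 >= 0; complementary slackness 326*(326 - 326) = 0. All KKT conditions hold.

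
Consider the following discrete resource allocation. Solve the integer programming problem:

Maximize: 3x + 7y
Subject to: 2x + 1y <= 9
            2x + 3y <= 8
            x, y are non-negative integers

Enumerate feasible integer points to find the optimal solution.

Constraint 1: 2x + 1y <= 9
Constraint 2: 2x + 3y <= 8
Feasible x range (need y >= 0): 0 <= x <= min(9/2, 8/2) => x in {0, ..., 4}.
Enumerate feasible integer points row by row (the coefficient of y is 7 > 0, so for each x the largest feasible y gives the best value):
  x = 0: y <= min((9 - 2*0)/1, (8 - 2*0)/3) => y in {0, ..., 2}; best 3*0 + 7*2 = 14
  x = 1: y <= min((9 - 2*1)/1, (8 - 2*1)/3) => y in {0, ..., 2}; best 3*1 + 7*2 = 17
  x = 2: y <= min((9 - 2*2)/1, (8 - 2*2)/3) => y in {0, ..., 1}; best 3*2 + 7*1 = 13
  x = 3: y <= min((9 - 2*3)/1, (8 - 2*3)/3) => y in {0}; best 3*3 + 7*0 = 9
  x = 4: y <= min((9 - 2*4)/1, (8 - 2*4)/3) => y in {0}; best 3*4 + 7*0 = 12
The maximum 3x + 7y = 17 is achieved at x = 1, y = 2.
Check: 2*1 + 1*2 = 4 <= 9 and 2*1 + 3*2 = 8 <= 8.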